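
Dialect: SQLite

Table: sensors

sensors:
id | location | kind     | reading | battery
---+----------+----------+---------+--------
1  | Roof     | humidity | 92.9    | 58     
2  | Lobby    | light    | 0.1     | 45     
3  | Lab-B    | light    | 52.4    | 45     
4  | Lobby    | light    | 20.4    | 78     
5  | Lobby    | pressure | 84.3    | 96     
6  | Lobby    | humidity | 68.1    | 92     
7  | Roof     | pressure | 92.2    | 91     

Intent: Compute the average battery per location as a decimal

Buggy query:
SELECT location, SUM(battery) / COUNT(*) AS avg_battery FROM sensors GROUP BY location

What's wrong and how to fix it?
Bug: SUM(battery) and COUNT(*) are both integers; the division truncates the fractional part

Fix: Multiply by 1.0 (or CAST to REAL) to force floating-point division

Corrected query:
SELECT location, SUM(battery) * 1.0 / COUNT(*) AS avg_battery FROM sensors GROUP BY location

Result:
location | avg_battery
---------+------------
Lab-B    | 45         
Lobby    | 77.75      
Roof     | 74.5       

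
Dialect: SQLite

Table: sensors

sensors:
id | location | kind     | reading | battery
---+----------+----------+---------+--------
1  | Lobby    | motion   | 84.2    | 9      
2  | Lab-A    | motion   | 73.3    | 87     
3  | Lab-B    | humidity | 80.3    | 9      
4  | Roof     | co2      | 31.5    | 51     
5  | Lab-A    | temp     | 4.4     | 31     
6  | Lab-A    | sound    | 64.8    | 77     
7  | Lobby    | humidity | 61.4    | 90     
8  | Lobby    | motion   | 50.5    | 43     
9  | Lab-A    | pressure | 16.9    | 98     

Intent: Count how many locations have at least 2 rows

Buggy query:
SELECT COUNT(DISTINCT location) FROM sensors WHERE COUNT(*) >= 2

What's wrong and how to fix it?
Bug: COUNT(*) cannot appear in WHERE; the per-group count doesn't exist yet

Fix: Group first with HAVING COUNT(*) >= 2, then COUNT the resulting groups

Corrected query:
SELECT COUNT(*) FROM (SELECT location FROM sensors GROUP BY location HAVING COUNT(*) >= 2)

Result:
COUNT(*)
--------
2       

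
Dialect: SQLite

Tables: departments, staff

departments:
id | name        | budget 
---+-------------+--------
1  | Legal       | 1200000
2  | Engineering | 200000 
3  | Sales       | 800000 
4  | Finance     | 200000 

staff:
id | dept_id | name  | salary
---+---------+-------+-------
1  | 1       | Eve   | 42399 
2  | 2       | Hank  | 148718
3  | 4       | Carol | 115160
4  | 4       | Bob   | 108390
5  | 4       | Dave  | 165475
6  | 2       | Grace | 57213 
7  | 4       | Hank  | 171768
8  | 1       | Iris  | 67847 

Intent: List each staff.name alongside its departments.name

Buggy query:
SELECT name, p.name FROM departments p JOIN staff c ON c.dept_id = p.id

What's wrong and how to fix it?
Bug: Both tables have a 'name' column; the unqualified reference is ambiguous

Fix: Qualify the column with its table alias (c.name)

Corrected query:
SELECT c.name, p.name FROM departments p JOIN staff c ON c.dept_id = p.id

Result:
name  | name       
------+------------
Eve   | Legal      
Hank  | Engineering
Carol | Finance    
Bob   | Finance    
Dave  | Finance    
Grace | Engineering
Hank  | Finance    
Iris  | Legal      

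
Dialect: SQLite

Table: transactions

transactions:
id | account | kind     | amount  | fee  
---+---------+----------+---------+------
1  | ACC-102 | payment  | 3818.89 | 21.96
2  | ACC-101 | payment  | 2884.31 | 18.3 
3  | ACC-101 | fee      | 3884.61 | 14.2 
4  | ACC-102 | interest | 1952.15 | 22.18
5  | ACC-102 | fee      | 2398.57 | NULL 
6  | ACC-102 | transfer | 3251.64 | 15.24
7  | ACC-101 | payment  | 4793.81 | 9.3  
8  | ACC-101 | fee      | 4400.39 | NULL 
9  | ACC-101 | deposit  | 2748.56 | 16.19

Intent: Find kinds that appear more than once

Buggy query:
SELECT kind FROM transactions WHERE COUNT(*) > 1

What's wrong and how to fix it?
Bug: WHERE can't reference COUNT(*); aggregates are computed after WHERE

Fix: Group first, then use HAVING for the count condition

Corrected query:
SELECT kind FROM transactions GROUP BY kind HAVING COUNT(*) > 1

Result:
kind   
-------
fee    
payment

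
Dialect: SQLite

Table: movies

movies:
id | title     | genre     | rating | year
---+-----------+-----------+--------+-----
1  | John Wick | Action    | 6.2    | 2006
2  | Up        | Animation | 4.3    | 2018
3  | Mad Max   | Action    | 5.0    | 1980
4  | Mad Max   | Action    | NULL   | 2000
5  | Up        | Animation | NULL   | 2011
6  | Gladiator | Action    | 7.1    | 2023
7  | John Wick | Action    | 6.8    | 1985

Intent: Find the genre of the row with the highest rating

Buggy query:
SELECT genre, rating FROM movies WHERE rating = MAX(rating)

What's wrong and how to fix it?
Bug: MAX(rating) is an aggregate and cannot be used directly in WHERE

Fix: Wrap MAX in a scalar subquery so WHERE compares against a single value

Corrected query:
SELECT genre, rating FROM movies WHERE rating = (SELECT MAX(rating) FROM movies)

Result:
genre  | rating
-------+-------
Action | 7.1   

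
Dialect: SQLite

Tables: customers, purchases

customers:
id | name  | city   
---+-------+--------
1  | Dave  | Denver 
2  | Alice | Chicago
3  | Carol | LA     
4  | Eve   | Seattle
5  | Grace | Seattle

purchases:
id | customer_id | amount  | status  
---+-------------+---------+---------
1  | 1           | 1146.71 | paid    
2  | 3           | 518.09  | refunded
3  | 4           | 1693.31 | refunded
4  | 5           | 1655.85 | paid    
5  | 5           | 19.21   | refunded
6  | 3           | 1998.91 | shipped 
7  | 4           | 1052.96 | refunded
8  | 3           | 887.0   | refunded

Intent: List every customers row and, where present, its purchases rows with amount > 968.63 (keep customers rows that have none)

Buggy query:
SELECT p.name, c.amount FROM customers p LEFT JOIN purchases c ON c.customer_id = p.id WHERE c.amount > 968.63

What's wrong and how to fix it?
Bug: Filtering c.amount in WHERE discards the NULL rows produced by LEFT JOIN, turning it into an inner join

Fix: Put 'c.amount > 968.63' in the JOIN's ON clause instead of WHERE

Corrected query:
SELECT p.name, c.amount FROM customers p LEFT JOIN purchases c ON c.customer_id = p.id AND c.amount > 968.63

Result:
name  | amount 
------+--------
Dave  | 1146.71
Alice | NULL   
Carol | 1998.91
Eve   | 1052.96
Eve   | 1693.31
Grace | 1655.85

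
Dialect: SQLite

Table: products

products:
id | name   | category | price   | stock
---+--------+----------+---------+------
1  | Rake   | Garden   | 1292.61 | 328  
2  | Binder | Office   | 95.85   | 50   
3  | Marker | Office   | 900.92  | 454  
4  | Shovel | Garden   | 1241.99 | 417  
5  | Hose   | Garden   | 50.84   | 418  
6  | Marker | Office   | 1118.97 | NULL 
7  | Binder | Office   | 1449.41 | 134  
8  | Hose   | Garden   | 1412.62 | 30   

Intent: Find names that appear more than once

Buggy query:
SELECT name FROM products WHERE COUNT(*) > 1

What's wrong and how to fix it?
Bug: COUNT(*) is an aggregate and cannot be used in WHERE

Fix: GROUP BY name, then filter groups with HAVING COUNT(*) > 1

Corrected query:
SELECT name FROM products GROUP BY name HAVING COUNT(*) > 1

Result:
name  
------
Binder
Hose  
Marker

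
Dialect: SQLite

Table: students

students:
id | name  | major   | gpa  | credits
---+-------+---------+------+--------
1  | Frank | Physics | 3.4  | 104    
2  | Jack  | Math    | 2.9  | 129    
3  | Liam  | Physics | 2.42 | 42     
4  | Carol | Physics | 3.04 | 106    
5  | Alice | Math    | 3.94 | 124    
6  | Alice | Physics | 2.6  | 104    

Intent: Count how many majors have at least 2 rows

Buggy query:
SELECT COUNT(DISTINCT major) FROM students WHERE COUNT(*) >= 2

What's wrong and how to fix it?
Bug: WHERE filters individual rows, not groups, so a group-level COUNT is invalid there

Fix: Use a subquery that GROUPs and filters with HAVING, then count its rows

Corrected query:
SELECT COUNT(*) FROM (SELECT major FROM students GROUP BY major HAVING COUNT(*) >= 2)

Result:
COUNT(*)
--------
2       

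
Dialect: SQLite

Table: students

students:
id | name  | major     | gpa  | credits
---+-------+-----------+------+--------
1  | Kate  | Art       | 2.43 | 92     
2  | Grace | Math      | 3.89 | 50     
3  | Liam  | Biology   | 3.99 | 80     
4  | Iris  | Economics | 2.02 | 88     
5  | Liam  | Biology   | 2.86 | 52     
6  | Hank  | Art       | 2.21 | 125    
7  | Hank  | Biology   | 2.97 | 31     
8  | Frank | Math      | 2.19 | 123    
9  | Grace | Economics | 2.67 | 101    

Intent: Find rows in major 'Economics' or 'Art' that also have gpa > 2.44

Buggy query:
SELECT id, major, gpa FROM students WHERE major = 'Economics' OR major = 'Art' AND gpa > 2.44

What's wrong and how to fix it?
Bug: AND binds tighter than OR, so this parses as major = 'Economics' OR (major = 'Art' AND gpa > 2.44)

Fix: Group the OR with parentheses (or use IN), then AND the threshold

Corrected query:
SELECT id, major, gpa FROM students WHERE (major = 'Economics' OR major = 'Art') AND gpa > 2.44

Result:
id | major     | gpa 
---+-----------+-----
9  | Economics | 2.67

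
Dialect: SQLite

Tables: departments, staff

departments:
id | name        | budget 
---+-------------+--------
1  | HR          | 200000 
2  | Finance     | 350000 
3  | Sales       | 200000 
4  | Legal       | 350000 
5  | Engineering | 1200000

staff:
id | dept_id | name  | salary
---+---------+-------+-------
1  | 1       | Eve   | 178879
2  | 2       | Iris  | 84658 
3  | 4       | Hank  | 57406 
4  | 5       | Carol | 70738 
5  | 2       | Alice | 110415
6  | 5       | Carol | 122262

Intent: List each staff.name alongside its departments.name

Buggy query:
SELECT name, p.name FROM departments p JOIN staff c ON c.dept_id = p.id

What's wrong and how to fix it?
Bug: 'name' exists in both joined tables, so the database can't tell which one is meant

Fix: Qualify the column with its table alias (c.name)

Corrected query:
SELECT c.name, p.name FROM departments p JOIN staff c ON c.dept_id = p.id

Result:
name  | name       
------+------------
Eve   | HR         
Iris  | Finance    
Hank  | Legal      
Carol | Engineering
Alice | Finance    
Carol | Engineering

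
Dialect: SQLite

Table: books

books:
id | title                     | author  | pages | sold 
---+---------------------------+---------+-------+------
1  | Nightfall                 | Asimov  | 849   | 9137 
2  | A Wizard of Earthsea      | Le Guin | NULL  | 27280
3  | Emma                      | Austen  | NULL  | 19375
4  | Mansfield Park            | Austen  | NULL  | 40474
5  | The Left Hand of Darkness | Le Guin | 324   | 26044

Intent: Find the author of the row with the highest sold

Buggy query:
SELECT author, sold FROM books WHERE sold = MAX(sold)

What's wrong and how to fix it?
Bug: MAX(sold) is an aggregate and cannot be used directly in WHERE

Fix: Wrap MAX in a scalar subquery so WHERE compares against a single value

Corrected query:
SELECT author, sold FROM books WHERE sold = (SELECT MAX(sold) FROM books)

Result:
author | sold 
-------+------
Austen | 40474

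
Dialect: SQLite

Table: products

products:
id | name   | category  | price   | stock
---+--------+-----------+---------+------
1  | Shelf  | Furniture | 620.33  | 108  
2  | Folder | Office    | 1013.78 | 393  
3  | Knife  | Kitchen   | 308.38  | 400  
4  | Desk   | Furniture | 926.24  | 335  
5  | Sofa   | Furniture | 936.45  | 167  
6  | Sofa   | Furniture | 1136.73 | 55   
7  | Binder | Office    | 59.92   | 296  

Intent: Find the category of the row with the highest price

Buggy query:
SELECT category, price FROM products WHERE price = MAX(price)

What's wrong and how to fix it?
Bug: WHERE is evaluated per row; an aggregate over the whole table isn't defined there

Fix: Use a subquery: WHERE price = (SELECT MAX(price) FROM products)

Corrected query:
SELECT category, price FROM products WHERE price = (SELECT MAX(price) FROM products)

Result:
category  | price  
----------+--------
Furniture | 1136.73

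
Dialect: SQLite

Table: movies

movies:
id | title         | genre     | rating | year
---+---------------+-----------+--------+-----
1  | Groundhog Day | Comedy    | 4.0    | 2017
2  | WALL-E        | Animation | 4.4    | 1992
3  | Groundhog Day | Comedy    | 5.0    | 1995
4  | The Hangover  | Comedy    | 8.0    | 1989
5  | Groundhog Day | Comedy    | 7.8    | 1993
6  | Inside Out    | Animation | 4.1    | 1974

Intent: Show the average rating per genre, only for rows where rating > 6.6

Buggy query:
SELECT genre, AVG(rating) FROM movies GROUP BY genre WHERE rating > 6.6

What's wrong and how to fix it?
Bug: WHERE cannot follow GROUP BY

Fix: Place WHERE between FROM and GROUP BY

Corrected query:
SELECT genre, AVG(rating) FROM movies WHERE rating > 6.6 GROUP BY genre

Result:
genre  | AVG(rating)
-------+------------
Comedy | 7.9        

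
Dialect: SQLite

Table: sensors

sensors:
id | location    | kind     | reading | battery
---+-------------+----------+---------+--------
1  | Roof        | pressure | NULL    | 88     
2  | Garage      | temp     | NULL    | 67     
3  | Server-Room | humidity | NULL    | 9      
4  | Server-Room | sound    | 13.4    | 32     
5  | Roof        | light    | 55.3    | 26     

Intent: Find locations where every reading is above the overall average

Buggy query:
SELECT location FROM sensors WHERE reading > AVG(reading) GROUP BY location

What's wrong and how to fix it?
Bug: AVG() is an aggregate; it can't sit directly in WHERE

Fix: Use a subquery for AVG and a HAVING MIN(...) filter so the condition holds for every row in the group

Corrected query:
SELECT location FROM sensors GROUP BY location HAVING MIN(reading) > (SELECT AVG(reading) FROM sensors)

Result:
location
--------
Roof    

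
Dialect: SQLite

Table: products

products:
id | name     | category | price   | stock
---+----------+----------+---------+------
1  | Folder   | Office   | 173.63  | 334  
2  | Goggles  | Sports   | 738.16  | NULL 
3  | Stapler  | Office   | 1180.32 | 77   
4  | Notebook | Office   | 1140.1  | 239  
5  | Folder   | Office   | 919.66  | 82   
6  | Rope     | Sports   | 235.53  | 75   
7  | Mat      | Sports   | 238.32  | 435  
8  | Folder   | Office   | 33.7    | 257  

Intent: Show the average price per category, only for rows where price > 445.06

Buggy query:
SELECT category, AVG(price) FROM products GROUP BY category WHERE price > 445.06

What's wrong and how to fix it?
Bug: Row-level WHERE must come before GROUP BY in the clause order

Fix: Place WHERE between FROM and GROUP BY

Corrected query:
SELECT category, AVG(price) FROM products WHERE price > 445.06 GROUP BY category

Result:
category | AVG(price) 
---------+------------
Office   | 1080.026667
Sports   | 738.16     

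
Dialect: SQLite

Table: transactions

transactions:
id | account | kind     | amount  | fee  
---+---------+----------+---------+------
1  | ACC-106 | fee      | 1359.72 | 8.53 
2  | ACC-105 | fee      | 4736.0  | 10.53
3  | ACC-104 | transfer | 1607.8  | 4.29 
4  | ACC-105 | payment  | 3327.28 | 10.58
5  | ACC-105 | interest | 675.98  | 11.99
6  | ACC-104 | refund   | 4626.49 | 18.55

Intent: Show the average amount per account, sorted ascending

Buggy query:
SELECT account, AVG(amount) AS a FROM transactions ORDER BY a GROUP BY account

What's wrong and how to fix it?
Bug: GROUP BY must precede ORDER BY

Fix: Move ORDER BY to the end, after GROUP BY

Corrected query:
SELECT account, AVG(amount) AS a FROM transactions GROUP BY account ORDER BY a

Result:
account | a          
--------+------------
ACC-106 | 1359.72    
ACC-105 | 2913.086667
ACC-104 | 3117.145   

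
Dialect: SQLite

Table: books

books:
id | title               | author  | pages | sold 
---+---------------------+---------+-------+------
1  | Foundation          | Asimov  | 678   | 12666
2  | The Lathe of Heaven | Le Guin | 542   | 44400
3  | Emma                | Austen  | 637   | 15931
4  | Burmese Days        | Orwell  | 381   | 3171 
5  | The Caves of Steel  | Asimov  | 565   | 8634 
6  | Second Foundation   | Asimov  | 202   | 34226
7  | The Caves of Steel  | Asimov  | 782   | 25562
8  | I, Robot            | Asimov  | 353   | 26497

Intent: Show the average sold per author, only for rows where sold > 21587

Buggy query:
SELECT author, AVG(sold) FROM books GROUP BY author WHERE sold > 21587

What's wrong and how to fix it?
Bug: WHERE cannot follow GROUP BY

Fix: Move the WHERE clause before GROUP BY

Corrected query:
SELECT author, AVG(sold) FROM books WHERE sold > 21587 GROUP BY author

Result:
author  | AVG(sold)   
--------+-------------
Asimov  | 28761.666667
Le Guin | 44400       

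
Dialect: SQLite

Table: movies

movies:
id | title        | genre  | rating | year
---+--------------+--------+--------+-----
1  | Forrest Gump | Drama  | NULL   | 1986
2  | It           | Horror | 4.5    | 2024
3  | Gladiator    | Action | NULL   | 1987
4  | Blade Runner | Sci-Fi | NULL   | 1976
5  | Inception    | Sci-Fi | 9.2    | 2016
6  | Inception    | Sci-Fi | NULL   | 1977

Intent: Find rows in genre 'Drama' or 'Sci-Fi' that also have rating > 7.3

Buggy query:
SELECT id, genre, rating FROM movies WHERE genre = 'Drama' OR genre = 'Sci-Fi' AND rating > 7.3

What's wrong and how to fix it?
Bug: Without parentheses, AND is evaluated before OR, so the rating filter only applies to the 'Sci-Fi' branch

Fix: Add parentheses around the OR so the AND applies to both alternatives

Corrected query:
SELECT id, genre, rating FROM movies WHERE (genre = 'Drama' OR genre = 'Sci-Fi') AND rating > 7.3

Result:
id | genre  | rating
---+--------+-------
5  | Sci-Fi | 9.2   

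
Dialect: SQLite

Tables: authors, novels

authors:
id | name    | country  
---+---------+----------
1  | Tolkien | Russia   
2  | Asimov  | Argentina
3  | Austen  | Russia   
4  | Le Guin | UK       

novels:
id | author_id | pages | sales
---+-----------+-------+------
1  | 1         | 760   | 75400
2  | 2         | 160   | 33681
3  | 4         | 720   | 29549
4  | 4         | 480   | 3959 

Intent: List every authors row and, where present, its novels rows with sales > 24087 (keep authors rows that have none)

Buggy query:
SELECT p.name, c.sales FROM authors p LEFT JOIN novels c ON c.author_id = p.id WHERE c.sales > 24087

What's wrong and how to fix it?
Bug: Filtering c.sales in WHERE discards the NULL rows produced by LEFT JOIN, turning it into an inner join

Fix: Put 'c.sales > 24087' in the JOIN's ON clause instead of WHERE

Corrected query:
SELECT p.name, c.sales FROM authors p LEFT JOIN novels c ON c.author_id = p.id AND c.sales > 24087

Result:
name    | sales
--------+------
Tolkien | 75400
Asimov  | 33681
Austen  | NULL 
Le Guin | 29549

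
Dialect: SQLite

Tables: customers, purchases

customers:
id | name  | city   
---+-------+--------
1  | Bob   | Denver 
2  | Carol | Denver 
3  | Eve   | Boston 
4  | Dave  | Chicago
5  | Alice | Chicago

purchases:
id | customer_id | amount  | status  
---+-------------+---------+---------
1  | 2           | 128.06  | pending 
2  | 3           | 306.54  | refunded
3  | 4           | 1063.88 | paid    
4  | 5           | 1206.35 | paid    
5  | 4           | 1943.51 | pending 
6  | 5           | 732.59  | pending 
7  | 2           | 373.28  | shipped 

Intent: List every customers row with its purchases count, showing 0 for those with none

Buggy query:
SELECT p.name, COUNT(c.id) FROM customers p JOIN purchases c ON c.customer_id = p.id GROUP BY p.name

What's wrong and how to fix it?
Bug: An inner join excludes parents with zero children

Fix: Use LEFT JOIN so parents without children still appear (COUNT(c.id) gives 0)

Corrected query:
SELECT p.name, COUNT(c.id) FROM customers p LEFT JOIN purchases c ON c.customer_id = p.id GROUP BY p.name

Result:
name  | COUNT(c.id)
------+------------
Alice | 2          
Bob   | 0          
Carol | 2          
Dave  | 2          
Eve   | 1          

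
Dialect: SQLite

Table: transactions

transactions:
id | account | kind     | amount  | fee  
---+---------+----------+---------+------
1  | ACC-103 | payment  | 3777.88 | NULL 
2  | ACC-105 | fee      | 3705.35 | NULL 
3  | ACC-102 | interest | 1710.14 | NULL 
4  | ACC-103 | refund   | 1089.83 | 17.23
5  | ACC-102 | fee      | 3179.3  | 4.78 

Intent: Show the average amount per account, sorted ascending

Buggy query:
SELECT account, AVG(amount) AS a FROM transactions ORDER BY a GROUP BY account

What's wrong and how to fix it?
Bug: GROUP BY must precede ORDER BY

Fix: Reorder: SELECT … FROM … GROUP BY … ORDER BY …

Corrected query:
SELECT account, AVG(amount) AS a FROM transactions GROUP BY account ORDER BY a

Result:
account | a       
--------+---------
ACC-103 | 2433.855
ACC-102 | 2444.72 
ACC-105 | 3705.35 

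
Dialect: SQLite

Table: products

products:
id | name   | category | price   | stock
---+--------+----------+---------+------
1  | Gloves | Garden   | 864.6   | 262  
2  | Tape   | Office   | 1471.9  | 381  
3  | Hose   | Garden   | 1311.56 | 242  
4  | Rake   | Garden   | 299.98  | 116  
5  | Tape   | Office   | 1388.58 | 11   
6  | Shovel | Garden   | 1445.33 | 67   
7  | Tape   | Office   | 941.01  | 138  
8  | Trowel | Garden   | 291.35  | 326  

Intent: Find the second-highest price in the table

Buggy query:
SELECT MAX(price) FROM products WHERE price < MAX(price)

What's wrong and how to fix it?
Bug: MAX(price) on the right of the comparison is an aggregate-in-WHERE error

Fix: Compute the overall MAX in a subquery, then take MAX of rows below it

Corrected query:
SELECT MAX(price) FROM products WHERE price < (SELECT MAX(price) FROM products)

Result:
MAX(price)
----------
1445.33   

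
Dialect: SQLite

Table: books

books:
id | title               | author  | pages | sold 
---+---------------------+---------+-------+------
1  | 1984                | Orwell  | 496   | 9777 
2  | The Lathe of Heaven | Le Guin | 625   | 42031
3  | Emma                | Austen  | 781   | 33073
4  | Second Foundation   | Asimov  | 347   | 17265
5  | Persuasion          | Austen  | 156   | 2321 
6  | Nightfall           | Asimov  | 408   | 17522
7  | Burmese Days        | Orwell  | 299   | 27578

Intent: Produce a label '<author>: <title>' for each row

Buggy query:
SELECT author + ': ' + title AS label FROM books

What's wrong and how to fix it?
Bug: SQLite uses || for string concatenation; + coerces text to numbers (yielding 0)

Fix: Use the || operator for string concatenation

Corrected query:
SELECT author || ': ' || title AS label FROM books

Result:
label                       
----------------------------
Orwell: 1984                
Le Guin: The Lathe of Heaven
Austen: Emma                
Asimov: Second Foundation   
Austen: Persuasion          
Asimov: Nightfall           
Orwell: Burmese Days        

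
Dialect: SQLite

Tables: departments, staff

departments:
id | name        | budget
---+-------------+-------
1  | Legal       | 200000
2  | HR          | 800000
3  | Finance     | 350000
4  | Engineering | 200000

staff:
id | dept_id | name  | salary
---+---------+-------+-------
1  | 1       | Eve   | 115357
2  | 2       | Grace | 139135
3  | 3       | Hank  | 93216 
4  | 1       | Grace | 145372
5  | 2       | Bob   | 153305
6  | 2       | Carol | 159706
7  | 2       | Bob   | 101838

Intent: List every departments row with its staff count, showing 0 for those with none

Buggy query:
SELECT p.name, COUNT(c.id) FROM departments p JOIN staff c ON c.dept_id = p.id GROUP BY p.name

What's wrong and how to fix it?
Bug: INNER JOIN drops departments rows that have no matching staff rows

Fix: Use LEFT JOIN so parents without children still appear (COUNT(c.id) gives 0)

Corrected query:
SELECT p.name, COUNT(c.id) FROM departments p LEFT JOIN staff c ON c.dept_id = p.id GROUP BY p.name

Result:
name        | COUNT(c.id)
------------+------------
Engineering | 0          
Finance     | 1          
HR          | 4          
Legal       | 2          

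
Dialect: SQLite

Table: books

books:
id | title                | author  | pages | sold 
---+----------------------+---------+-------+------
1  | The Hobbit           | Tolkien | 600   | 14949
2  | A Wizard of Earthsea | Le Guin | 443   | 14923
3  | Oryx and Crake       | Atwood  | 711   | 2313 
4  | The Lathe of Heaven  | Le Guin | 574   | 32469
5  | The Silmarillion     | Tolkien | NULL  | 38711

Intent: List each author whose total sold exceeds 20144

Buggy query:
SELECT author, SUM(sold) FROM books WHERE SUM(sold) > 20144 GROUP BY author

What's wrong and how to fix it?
Bug: Aggregate functions cannot appear in a WHERE clause

Fix: Use HAVING (which filters groups after aggregation) instead of WHERE

Corrected query:
SELECT author, SUM(sold) FROM books GROUP BY author HAVING SUM(sold) > 20144

Result:
author  | SUM(sold)
--------+----------
Le Guin | 47392    
Tolkien | 53660    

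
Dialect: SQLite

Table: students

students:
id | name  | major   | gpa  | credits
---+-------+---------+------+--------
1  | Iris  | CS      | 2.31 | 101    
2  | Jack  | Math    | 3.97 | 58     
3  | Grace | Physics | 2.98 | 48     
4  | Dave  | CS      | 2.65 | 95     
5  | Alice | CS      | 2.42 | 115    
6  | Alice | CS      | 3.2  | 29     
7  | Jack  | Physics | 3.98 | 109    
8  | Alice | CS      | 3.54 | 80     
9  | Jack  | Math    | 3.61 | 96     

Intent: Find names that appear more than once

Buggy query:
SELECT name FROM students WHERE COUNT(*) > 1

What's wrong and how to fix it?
Bug: COUNT(*) is an aggregate and cannot be used in WHERE

Fix: Group first, then use HAVING for the count condition

Corrected query:
SELECT name FROM students GROUP BY name HAVING COUNT(*) > 1

Result:
name 
-----
Alice
Jack 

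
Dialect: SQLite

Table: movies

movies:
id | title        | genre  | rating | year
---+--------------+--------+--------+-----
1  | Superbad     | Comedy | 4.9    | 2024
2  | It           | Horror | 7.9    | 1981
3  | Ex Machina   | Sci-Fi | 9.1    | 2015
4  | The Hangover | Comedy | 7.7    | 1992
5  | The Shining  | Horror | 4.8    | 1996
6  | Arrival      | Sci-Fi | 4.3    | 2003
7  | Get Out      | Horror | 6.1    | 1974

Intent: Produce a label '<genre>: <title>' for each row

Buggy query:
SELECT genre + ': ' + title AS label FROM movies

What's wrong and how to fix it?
Bug: SQLite uses || for string concatenation; + coerces text to numbers (yielding 0)

Fix: Replace + with || to concatenate text

Corrected query:
SELECT genre || ': ' || title AS label FROM movies

Result:
label               
--------------------
Comedy: Superbad    
Horror: It          
Sci-Fi: Ex Machina  
Comedy: The Hangover
Horror: The Shining 
Sci-Fi: Arrival     
Horror: Get Out     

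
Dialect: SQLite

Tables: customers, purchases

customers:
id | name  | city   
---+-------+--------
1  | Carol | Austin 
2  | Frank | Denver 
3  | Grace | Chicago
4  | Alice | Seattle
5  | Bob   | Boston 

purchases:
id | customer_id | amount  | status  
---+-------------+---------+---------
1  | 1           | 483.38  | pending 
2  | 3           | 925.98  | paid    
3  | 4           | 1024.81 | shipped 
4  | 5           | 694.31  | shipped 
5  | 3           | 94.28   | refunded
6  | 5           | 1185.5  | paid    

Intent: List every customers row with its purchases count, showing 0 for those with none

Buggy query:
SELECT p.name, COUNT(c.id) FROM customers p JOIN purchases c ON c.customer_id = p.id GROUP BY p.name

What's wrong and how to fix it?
Bug: An inner join excludes parents with zero children

Fix: Use LEFT JOIN so parents without children still appear (COUNT(c.id) gives 0)

Corrected query:
SELECT p.name, COUNT(c.id) FROM customers p LEFT JOIN purchases c ON c.customer_id = p.id GROUP BY p.name

Result:
name  | COUNT(c.id)
------+------------
Alice | 1          
Bob   | 2          
Carol | 1          
Frank | 0          
Grace | 2          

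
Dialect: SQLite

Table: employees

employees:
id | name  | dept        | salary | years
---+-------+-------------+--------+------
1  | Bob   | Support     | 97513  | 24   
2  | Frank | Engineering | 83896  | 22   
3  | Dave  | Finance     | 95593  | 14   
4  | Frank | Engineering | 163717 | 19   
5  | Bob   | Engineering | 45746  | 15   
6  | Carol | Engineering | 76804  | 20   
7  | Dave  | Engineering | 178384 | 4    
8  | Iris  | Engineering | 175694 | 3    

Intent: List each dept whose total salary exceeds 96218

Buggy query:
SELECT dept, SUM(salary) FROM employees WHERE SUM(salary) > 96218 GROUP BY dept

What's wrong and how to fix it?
Bug: WHERE runs before GROUP BY, so aggregates aren't available there

Fix: Use HAVING (which filters groups after aggregation) instead of WHERE

Corrected query:
SELECT dept, SUM(salary) FROM employees GROUP BY dept HAVING SUM(salary) > 96218

Result:
dept        | SUM(salary)
------------+------------
Engineering | 724241     
Support     | 97513      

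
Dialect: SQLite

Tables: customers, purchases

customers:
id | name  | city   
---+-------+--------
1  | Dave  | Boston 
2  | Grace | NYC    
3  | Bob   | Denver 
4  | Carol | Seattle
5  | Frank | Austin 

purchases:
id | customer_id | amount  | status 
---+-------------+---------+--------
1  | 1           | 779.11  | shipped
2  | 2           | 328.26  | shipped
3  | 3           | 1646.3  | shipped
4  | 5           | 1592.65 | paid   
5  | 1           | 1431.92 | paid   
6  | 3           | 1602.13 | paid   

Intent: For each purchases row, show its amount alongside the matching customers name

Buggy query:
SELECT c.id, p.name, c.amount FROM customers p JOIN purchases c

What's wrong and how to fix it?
Bug: JOIN with no ON clause produces a cartesian product; every purchases row pairs with every customers row

Fix: Specify the join condition linking the foreign key to the parent id

Corrected query:
SELECT c.id, p.name, c.amount FROM customers p JOIN purchases c ON c.customer_id = p.id

Result:
id | name  | amount 
---+-------+--------
1  | Dave  | 779.11 
2  | Grace | 328.26 
3  | Bob   | 1646.3 
4  | Frank | 1592.65
5  | Dave  | 1431.92
6  | Bob   | 1602.13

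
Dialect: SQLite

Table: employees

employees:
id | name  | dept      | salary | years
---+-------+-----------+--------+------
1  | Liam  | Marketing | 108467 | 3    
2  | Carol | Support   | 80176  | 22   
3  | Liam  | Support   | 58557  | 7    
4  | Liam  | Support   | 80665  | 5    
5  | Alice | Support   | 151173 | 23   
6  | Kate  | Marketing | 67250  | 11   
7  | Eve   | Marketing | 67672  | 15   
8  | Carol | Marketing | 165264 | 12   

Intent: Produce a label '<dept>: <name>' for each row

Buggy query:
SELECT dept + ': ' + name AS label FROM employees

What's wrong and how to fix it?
Bug: '+' is numeric addition; on text columns SQLite converts them to 0 instead of concatenating

Fix: Use the || operator for string concatenation

Corrected query:
SELECT dept || ': ' || name AS label FROM employees

Result:
label           
----------------
Marketing: Liam 
Support: Carol  
Support: Liam   
Support: Liam   
Support: Alice  
Marketing: Kate 
Marketing: Eve  
Marketing: Carol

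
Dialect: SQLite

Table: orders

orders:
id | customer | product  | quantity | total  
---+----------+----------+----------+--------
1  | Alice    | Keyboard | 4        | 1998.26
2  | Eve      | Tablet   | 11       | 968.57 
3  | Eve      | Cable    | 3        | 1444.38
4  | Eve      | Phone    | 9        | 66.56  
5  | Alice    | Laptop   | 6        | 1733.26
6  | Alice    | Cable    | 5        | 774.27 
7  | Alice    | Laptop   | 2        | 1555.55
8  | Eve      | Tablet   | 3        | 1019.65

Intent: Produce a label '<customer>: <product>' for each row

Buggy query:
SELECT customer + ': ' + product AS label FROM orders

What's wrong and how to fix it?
Bug: SQLite uses || for string concatenation; + coerces text to numbers (yielding 0)

Fix: Use the || operator for string concatenation

Corrected query:
SELECT customer || ': ' || product AS label FROM orders

Result:
label          
---------------
Alice: Keyboard
Eve: Tablet    
Eve: Cable     
Eve: Phone     
Alice: Laptop  
Alice: Cable   
Alice: Laptop  
Eve: Tablet    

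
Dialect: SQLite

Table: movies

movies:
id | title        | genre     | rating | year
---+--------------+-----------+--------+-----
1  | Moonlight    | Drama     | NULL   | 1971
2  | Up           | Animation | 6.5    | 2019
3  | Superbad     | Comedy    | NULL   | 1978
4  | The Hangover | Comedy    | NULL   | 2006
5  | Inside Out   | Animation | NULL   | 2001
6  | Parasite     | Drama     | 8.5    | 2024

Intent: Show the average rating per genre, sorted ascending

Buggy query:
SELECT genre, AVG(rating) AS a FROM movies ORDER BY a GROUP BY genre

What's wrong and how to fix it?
Bug: GROUP BY must precede ORDER BY

Fix: Reorder: SELECT … FROM … GROUP BY … ORDER BY …

Corrected query:
SELECT genre, AVG(rating) AS a FROM movies GROUP BY genre ORDER BY a

Result:
genre     | a   
----------+-----
Comedy    | NULL
Animation | 6.5 
Drama     | 8.5 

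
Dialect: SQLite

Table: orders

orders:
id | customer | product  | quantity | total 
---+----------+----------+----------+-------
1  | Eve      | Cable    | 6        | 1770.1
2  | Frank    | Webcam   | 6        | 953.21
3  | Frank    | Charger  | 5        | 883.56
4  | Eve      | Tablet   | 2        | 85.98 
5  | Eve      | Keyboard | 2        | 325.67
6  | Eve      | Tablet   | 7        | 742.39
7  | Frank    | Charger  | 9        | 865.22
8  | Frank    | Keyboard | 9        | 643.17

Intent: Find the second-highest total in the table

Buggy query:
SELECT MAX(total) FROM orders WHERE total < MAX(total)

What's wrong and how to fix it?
Bug: MAX(total) on the right of the comparison is an aggregate-in-WHERE error

Fix: Put the inner MAX in a scalar subquery

Corrected query:
SELECT MAX(total) FROM orders WHERE total < (SELECT MAX(total) FROM orders)

Result:
MAX(total)
----------
953.21    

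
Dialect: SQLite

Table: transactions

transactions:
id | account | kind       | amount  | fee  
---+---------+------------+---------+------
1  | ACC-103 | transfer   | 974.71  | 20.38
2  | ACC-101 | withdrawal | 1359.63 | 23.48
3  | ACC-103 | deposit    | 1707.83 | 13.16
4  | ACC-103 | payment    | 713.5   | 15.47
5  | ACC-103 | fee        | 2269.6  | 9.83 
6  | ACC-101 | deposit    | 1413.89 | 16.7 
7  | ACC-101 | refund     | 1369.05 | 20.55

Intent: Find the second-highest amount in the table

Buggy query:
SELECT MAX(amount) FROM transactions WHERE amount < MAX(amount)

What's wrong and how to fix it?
Bug: MAX(amount) on the right of the comparison is an aggregate-in-WHERE error

Fix: Compute the overall MAX in a subquery, then take MAX of rows below it

Corrected query:
SELECT MAX(amount) FROM transactions WHERE amount < (SELECT MAX(amount) FROM transactions)

Result:
MAX(amount)
-----------
1707.83    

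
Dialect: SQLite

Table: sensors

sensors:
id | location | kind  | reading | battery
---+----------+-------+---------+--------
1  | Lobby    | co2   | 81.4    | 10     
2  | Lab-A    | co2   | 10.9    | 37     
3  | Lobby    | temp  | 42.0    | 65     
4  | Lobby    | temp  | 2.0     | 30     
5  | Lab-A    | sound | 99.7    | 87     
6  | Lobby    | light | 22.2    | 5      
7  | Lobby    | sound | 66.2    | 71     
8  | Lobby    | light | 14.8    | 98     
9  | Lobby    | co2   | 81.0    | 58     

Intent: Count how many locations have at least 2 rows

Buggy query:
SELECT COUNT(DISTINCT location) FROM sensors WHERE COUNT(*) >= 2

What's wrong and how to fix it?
Bug: COUNT(*) cannot appear in WHERE; the per-group count doesn't exist yet

Fix: Group first with HAVING COUNT(*) >= 2, then COUNT the resulting groups

Corrected query:
SELECT COUNT(*) FROM (SELECT location FROM sensors GROUP BY location HAVING COUNT(*) >= 2)

Result:
COUNT(*)
--------
2       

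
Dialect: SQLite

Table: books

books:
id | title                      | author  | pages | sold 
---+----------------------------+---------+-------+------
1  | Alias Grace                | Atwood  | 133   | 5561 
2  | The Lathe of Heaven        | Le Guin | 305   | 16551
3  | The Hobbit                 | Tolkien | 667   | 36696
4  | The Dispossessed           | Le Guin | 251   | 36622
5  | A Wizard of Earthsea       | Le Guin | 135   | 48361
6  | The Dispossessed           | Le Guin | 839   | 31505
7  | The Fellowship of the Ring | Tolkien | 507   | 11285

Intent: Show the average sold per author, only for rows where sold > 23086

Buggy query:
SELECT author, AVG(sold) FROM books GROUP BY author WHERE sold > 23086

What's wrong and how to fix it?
Bug: Row-level WHERE must come before GROUP BY in the clause order

Fix: Place WHERE between FROM and GROUP BY

Corrected query:
SELECT author, AVG(sold) FROM books WHERE sold > 23086 GROUP BY author

Result:
author  | AVG(sold)   
--------+-------------
Le Guin | 38829.333333
Tolkien | 36696       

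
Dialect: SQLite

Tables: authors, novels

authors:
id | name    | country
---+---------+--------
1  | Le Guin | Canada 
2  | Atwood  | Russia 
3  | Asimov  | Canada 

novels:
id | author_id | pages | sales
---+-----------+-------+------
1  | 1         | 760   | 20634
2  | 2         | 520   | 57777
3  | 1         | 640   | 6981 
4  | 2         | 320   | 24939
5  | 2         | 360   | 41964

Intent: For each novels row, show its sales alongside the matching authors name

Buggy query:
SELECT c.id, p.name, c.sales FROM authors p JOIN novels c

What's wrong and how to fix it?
Bug: Missing join condition: each novels row is matched to all authors rows instead of just its own

Fix: Add ON c.author_id = p.id to the JOIN

Corrected query:
SELECT c.id, p.name, c.sales FROM authors p JOIN novels c ON c.author_id = p.id

Result:
id | name    | sales
---+---------+------
1  | Le Guin | 20634
2  | Atwood  | 57777
3  | Le Guin | 6981 
4  | Atwood  | 24939
5  | Atwood  | 41964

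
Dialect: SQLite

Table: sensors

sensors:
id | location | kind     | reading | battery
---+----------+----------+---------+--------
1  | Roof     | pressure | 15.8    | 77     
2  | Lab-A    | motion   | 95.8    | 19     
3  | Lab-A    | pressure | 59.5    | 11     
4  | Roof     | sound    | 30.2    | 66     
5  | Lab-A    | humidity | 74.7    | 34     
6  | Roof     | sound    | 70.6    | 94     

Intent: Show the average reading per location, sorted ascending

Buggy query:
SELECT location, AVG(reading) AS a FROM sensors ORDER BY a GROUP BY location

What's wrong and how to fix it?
Bug: ORDER BY appears before GROUP BY; SQL clause order requires GROUP BY first

Fix: Move ORDER BY to the end, after GROUP BY

Corrected query:
SELECT location, AVG(reading) AS a FROM sensors GROUP BY location ORDER BY a

Result:
location | a        
---------+----------
Roof     | 38.866667
Lab-A    | 76.666667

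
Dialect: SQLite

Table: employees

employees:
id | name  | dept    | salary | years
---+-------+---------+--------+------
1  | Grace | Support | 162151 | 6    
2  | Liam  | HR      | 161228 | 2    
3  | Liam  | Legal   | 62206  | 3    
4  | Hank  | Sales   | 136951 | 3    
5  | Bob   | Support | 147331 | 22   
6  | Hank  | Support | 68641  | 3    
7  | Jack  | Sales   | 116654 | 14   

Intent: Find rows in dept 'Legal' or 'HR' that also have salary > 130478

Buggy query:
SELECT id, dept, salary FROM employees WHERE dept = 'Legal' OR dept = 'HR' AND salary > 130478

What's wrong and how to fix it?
Bug: Without parentheses, AND is evaluated before OR, so the salary filter only applies to the 'HR' branch

Fix: Add parentheses around the OR so the AND applies to both alternatives

Corrected query:
SELECT id, dept, salary FROM employees WHERE (dept = 'Legal' OR dept = 'HR') AND salary > 130478

Result:
id | dept | salary
---+------+-------
2  | HR   | 161228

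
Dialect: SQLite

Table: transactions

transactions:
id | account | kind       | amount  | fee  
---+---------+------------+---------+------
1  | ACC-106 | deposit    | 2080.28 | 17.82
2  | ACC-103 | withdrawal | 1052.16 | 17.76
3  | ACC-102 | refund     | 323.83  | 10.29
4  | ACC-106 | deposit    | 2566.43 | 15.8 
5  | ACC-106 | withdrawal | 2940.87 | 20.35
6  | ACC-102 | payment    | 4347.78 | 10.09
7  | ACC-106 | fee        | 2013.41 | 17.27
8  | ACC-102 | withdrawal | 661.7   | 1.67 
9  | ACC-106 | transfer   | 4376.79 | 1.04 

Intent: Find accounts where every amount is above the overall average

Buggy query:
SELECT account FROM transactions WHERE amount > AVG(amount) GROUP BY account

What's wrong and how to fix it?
Bug: AVG() is an aggregate; it can't sit directly in WHERE

Fix: Use a subquery for AVG and a HAVING MIN(...) filter so the condition holds for every row in the group

Corrected query:
SELECT account FROM transactions GROUP BY account HAVING MIN(amount) > (SELECT AVG(amount) FROM transactions)

Result:
(no rows)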